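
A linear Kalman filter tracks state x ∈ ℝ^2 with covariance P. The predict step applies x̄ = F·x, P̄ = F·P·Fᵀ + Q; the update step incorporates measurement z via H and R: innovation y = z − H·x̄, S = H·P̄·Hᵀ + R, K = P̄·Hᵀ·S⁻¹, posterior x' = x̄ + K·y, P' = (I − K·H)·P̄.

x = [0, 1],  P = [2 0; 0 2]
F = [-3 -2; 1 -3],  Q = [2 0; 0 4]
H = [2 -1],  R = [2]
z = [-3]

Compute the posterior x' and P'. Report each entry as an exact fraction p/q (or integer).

x' = [-164/57, -53/19]
P' = [346/57 214/19; 214/19 432/19]

x̄ = F·x = [-2, -3]
P̄ = F·P·Fᵀ + Q = [28 6; 6 24]
y = z − H·x̄ = [-2]
S = H·P̄·Hᵀ + R = [114]
K = P̄·Hᵀ·S⁻¹ = [25/57; -2/19]
x' = x̄ + K·y = [-164/57, -53/19]
P' = (I − K·H)·P̄ = [346/57 214/19; 214/19 432/19]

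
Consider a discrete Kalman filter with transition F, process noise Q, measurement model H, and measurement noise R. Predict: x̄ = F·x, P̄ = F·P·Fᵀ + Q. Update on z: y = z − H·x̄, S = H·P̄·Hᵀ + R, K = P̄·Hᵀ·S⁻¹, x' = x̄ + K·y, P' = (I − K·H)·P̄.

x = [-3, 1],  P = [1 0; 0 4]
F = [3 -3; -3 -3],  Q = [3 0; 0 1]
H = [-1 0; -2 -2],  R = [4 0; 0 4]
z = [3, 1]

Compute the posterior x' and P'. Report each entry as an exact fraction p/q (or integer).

x̄ = F·x = [-12, 6]
P̄ = F·P·Fᵀ + Q = [48 27; 27 46]
y = z − H·x̄ = [-9, -11]
S = H·P̄·Hᵀ + R = [52 150; 150 596]
K = P̄·Hᵀ·S⁻¹ = [-1527/2123 -150/2123; 132/193 -161/386]
x' = x̄ + K·y = [-10083/2123, 1711/386]
P' = (I − K·H)·P̄ = [6108/2123 -528/193; -528/193 689/193]

x' = [-10083/2123, 1711/386]
P' = [6108/2123 -528/193; -528/193 689/193]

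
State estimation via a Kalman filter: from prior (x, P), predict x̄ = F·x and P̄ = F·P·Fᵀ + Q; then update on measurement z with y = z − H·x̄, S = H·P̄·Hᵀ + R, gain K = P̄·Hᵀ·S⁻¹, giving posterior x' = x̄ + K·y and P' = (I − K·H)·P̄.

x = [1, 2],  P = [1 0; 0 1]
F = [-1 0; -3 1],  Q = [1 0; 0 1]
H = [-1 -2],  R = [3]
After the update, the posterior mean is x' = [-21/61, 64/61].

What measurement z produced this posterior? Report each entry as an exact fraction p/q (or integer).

x̄ = F·x = [-1, -1]
P̄ = F·P·Fᵀ + Q = [2 3; 3 11]
S = H·P̄·Hᵀ + R = [61]
K = P̄·Hᵀ·S⁻¹ = [-8/61; -25/61]
x' − x̄ = [40/61, 125/61] = K·y
y = (KᵀK)⁻¹·Kᵀ·(x' − x̄) = [-5]
z = y + H·x̄ = [-5] + [3] = [-2]

z = [-2]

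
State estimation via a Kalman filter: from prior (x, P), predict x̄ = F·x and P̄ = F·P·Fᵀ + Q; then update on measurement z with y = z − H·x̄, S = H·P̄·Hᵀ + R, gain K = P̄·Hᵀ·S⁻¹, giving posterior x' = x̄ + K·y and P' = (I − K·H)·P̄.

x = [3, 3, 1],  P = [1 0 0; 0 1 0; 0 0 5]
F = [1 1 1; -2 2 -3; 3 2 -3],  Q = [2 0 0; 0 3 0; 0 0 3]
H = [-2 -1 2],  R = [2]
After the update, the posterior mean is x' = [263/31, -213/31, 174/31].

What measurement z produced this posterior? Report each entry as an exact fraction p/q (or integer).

x̄ = F·x = [7, -3, 12]
P̄ = F·P·Fᵀ + Q = [9 -15 -10; -15 56 43; -10 43 61]
S = H·P̄·Hᵀ + R = [186]
K = P̄·Hᵀ·S⁻¹ = [-23/186; 10/31; 33/62]
x' − x̄ = [46/31, -120/31, -198/31] = K·y
y = (KᵀK)⁻¹·Kᵀ·(x' − x̄) = [-12]
z = y + H·x̄ = [-12] + [13] = [1]

z = [1]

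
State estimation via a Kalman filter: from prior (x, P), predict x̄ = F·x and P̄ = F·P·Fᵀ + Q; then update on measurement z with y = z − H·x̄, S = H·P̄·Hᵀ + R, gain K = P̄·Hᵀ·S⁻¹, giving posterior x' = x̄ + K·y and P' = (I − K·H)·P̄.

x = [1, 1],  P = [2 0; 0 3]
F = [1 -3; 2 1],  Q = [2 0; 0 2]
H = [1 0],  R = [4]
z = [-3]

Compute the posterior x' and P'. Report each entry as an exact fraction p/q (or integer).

x̄ = F·x = [-2, 3]
P̄ = F·P·Fᵀ + Q = [31 -5; -5 13]
y = z − H·x̄ = [-1]
S = H·P̄·Hᵀ + R = [35]
K = P̄·Hᵀ·S⁻¹ = [31/35; -1/7]
x' = x̄ + K·y = [-101/35, 22/7]
P' = (I − K·H)·P̄ = [124/35 -4/7; -4/7 86/7]

x' = [-101/35, 22/7]
P' = [124/35 -4/7; -4/7 86/7]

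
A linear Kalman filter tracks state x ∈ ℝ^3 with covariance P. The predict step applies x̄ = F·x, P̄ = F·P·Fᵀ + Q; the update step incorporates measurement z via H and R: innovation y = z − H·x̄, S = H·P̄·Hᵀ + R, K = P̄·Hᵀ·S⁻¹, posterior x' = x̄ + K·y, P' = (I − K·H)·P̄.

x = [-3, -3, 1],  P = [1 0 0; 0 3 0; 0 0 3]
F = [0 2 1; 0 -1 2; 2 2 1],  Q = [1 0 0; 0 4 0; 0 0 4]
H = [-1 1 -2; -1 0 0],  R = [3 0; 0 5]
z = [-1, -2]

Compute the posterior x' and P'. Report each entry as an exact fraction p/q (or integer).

x' = [2344/937, 2321/1874, -803/1874]
P' = [2310/937 2185/937 110/937; 2185/937 28025/1874 11229/1874; 110/937 11229/1874 6391/1874]

x̄ = F·x = [-5, 5, -11]
P̄ = F·P·Fᵀ + Q = [16 0 15; 0 19 0; 15 0 23]
y = z − H·x̄ = [-33, -7]
S = H·P̄·Hᵀ + R = [190 46; 46 21]
K = P̄·Hᵀ·S⁻¹ = [-115/937 -462/937; 399/1874 -437/937; -591/1874 -22/937]
x' = x̄ + K·y = [2344/937, 2321/1874, -803/1874]
P' = (I − K·H)·P̄ = [2310/937 2185/937 110/937; 2185/937 28025/1874 11229/1874; 110/937 11229/1874 6391/1874]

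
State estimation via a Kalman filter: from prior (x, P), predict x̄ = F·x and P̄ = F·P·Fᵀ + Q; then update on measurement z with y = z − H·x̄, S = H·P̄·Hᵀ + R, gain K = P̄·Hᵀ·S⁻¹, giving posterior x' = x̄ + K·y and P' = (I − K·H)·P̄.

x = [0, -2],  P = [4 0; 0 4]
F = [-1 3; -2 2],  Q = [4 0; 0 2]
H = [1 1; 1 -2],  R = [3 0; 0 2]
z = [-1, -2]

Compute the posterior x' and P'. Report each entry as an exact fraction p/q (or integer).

x̄ = F·x = [-6, -4]
P̄ = F·P·Fᵀ + Q = [44 32; 32 34]
y = z − H·x̄ = [9, -4]
S = H·P̄·Hᵀ + R = [145 -56; -56 54]
K = P̄·Hᵀ·S⁻¹ = [1492/2347 678/2347; 774/2347 -762/2347]
x' = x̄ + K·y = [-3366/2347, 626/2347]
P' = (I − K·H)·P̄ = [3436/2347 1040/2347; 1040/2347 1282/2347]

x' = [-3366/2347, 626/2347]
P' = [3436/2347 1040/2347; 1040/2347 1282/2347]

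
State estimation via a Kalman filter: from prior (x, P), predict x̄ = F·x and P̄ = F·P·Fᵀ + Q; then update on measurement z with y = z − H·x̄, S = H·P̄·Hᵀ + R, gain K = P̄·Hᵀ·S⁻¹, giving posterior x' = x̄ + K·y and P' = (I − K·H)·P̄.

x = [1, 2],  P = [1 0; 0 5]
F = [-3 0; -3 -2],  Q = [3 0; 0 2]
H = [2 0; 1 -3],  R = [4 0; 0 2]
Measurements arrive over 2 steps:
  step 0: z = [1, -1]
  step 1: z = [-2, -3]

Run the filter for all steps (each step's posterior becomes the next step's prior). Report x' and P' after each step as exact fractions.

step 0: x̄ = F·x = [-3, -7]
step 0: P̄ = F·P·Fᵀ + Q = [12 9; 9 31]
step 0: y = z − H·x̄ = [7, -19]
step 0: S = H·P̄·Hᵀ + R = [52 -30; -30 239]
step 0: K = P̄·Hᵀ·S⁻¹ = [2643/5764 -15/2882; 81/524 -87/262]
step 0: x' = x̄ + K·y = [1779/5764, 205/524]
step 0: P' = (I − K·H)·P̄ = [2643/2882 81/262; 81/262 85/262]
step 1: x̄ = F·x = [-5337/5764, -9847/5764]
step 1: P̄ = F·P·Fᵀ + Q = [32433/2882 29133/2882; 29133/2882 43983/2882]
step 1: y = z − H·x̄ = [-427/2882, -10374/1441]
step 1: S = H·P̄·Hᵀ + R = [70630/1441 -54966/1441; -54966/1441 129623/1441]
step 1: K = P̄·Hᵀ·S⁻¹ = [1869141/4256774 -54966/2128387; 659691/4256774 -704241/2128387]
step 1: x' = x̄ + K·y = [-3426945/4256774, 2770045/4256774]
step 1: P' = (I − K·H)·P̄ = [1869141/2128387 659691/2128387; 659691/2128387 689391/2128387]

step 0: x' = [1779/5764, 205/524], P' = [2643/2882 81/262; 81/262 85/262]
step 1: x' = [-3426945/4256774, 2770045/4256774], P' = [1869141/2128387 659691/2128387; 659691/2128387 689391/2128387]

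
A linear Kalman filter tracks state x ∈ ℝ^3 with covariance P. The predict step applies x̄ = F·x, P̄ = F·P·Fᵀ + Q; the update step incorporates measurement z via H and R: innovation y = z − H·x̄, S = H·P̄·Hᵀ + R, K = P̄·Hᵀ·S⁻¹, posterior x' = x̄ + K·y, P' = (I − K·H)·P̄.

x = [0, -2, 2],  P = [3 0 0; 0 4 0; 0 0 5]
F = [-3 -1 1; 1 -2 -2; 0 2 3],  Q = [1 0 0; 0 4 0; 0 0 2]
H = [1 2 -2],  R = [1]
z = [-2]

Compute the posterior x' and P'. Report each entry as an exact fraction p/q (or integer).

x̄ = F·x = [4, 0, 2]
P̄ = F·P·Fᵀ + Q = [37 -11 7; -11 43 -46; 7 -46 63]
y = z − H·x̄ = [-2]
S = H·P̄·Hᵀ + R = [758]
K = P̄·Hᵀ·S⁻¹ = [1/758; 167/758; -211/758]
x' = x̄ + K·y = [1515/379, -167/379, 969/379]
P' = (I − K·H)·P̄ = [28045/758 -8505/758 5517/758; -8505/758 4705/758 369/758; 5517/758 369/758 3233/758]

x' = [1515/379, -167/379, 969/379]
P' = [28045/758 -8505/758 5517/758; -8505/758 4705/758 369/758; 5517/758 369/758 3233/758]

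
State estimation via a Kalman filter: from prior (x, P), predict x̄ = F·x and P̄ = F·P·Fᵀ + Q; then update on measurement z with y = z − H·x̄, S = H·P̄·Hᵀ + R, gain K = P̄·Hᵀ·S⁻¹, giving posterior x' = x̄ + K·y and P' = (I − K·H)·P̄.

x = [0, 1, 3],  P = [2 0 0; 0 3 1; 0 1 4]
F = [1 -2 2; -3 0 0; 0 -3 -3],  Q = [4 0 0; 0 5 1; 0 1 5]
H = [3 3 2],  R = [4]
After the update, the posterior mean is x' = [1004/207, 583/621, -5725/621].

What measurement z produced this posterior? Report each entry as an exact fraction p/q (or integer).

x̄ = F·x = [4, 0, -12]
P̄ = F·P·Fᵀ + Q = [26 -6 -6; -6 23 1; -6 1 86]
S = H·P̄·Hᵀ + R = [621]
K = P̄·Hᵀ·S⁻¹ = [16/207; 53/621; 157/621]
x' − x̄ = [176/207, 583/621, 1727/621] = K·y
y = (KᵀK)⁻¹·Kᵀ·(x' − x̄) = [11]
z = y + H·x̄ = [11] + [-12] = [-1]

z = [-1]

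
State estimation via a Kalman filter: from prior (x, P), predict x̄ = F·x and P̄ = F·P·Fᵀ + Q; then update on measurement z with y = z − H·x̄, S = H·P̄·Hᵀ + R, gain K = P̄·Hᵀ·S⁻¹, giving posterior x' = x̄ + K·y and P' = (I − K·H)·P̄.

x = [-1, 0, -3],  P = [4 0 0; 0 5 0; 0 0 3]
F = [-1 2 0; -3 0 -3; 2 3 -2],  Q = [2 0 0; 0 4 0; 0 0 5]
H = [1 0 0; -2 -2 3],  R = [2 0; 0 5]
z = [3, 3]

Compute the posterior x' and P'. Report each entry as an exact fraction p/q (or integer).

x' = [4875/1714, 8357/857, 16055/1714]
P' = [12729/6856 2509/3428 11823/6856; 2509/3428 54423/1714 73235/3428; 11823/6856 73235/3428 107977/6856]

x̄ = F·x = [1, 12, 4]
P̄ = F·P·Fᵀ + Q = [26 12 22; 12 67 -6; 22 -6 78]
y = z − H·x̄ = [2, 17]
S = H·P̄·Hᵀ + R = [28 -10; -10 983]
K = P̄·Hᵀ·S⁻¹ = [12729/13712 -5/6856; 2509/6856 -601/3428; 11823/13712 1469/6856]
x' = x̄ + K·y = [4875/1714, 8357/857, 16055/1714]
P' = (I − K·H)·P̄ = [12729/6856 2509/3428 11823/6856; 2509/3428 54423/1714 73235/3428; 11823/6856 73235/3428 107977/6856]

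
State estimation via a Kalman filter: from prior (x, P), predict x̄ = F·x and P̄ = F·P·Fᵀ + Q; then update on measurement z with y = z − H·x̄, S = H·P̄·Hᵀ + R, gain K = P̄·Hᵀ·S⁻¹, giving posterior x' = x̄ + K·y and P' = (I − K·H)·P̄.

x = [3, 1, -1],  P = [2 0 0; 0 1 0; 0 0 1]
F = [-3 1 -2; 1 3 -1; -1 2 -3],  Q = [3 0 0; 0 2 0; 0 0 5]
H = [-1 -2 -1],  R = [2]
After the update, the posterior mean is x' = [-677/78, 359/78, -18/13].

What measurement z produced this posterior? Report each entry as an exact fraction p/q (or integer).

x̄ = F·x = [-6, 7, 2]
P̄ = F·P·Fᵀ + Q = [26 -1 14; -1 14 7; 14 7 20]
S = H·P̄·Hᵀ + R = [156]
K = P̄·Hᵀ·S⁻¹ = [-19/78; -17/78; -4/13]
x' − x̄ = [-209/78, -187/78, -44/13] = K·y
y = (KᵀK)⁻¹·Kᵀ·(x' − x̄) = [11]
z = y + H·x̄ = [11] + [-10] = [1]

z = [1]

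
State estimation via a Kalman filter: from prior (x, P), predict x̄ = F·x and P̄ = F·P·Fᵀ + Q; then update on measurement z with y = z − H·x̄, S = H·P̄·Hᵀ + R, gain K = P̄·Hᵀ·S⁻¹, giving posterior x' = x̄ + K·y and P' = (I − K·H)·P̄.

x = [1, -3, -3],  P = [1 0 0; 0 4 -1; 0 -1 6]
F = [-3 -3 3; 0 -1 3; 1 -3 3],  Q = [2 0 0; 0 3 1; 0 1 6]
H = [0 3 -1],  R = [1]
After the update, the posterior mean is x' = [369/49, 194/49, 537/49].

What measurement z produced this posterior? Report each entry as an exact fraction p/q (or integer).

z = [1]

x̄ = F·x = [-3, -6, 1]
P̄ = F·P·Fᵀ + Q = [119 78 105; 78 67 79; 105 79 115]
S = H·P̄·Hᵀ + R = [245]
K = P̄·Hᵀ·S⁻¹ = [129/245; 122/245; 122/245]
x' − x̄ = [516/49, 488/49, 488/49] = K·y
y = (KᵀK)⁻¹·Kᵀ·(x' − x̄) = [20]
z = y + H·x̄ = [20] + [-19] = [1]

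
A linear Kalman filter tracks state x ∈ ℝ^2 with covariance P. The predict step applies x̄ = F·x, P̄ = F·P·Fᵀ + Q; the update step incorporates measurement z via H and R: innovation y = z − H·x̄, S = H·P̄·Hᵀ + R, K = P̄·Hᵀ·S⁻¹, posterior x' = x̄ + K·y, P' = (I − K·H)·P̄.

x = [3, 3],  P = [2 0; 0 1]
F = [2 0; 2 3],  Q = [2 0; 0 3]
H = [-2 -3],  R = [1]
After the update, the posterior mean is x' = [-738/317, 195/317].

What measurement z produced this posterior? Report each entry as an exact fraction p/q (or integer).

x̄ = F·x = [6, 15]
P̄ = F·P·Fᵀ + Q = [10 8; 8 20]
S = H·P̄·Hᵀ + R = [317]
K = P̄·Hᵀ·S⁻¹ = [-44/317; -76/317]
x' − x̄ = [-2640/317, -4560/317] = K·y
y = (KᵀK)⁻¹·Kᵀ·(x' − x̄) = [60]
z = y + H·x̄ = [60] + [-57] = [3]

z = [3]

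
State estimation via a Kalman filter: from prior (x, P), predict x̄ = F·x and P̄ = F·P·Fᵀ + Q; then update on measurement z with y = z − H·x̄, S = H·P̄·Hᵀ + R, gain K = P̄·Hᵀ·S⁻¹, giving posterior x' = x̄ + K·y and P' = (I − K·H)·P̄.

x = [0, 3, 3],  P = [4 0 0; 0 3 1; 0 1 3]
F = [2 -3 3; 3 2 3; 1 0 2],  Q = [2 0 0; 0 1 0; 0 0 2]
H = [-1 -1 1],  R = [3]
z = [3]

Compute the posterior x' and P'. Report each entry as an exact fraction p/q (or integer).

x̄ = F·x = [0, 15, 6]
P̄ = F·P·Fᵀ + Q = [54 30 20; 30 88 34; 20 34 18]
y = z − H·x̄ = [12]
S = H·P̄·Hᵀ + R = [115]
K = P̄·Hᵀ·S⁻¹ = [-64/115; -84/115; -36/115]
x' = x̄ + K·y = [-768/115, 717/115, 258/115]
P' = (I − K·H)·P̄ = [2114/115 -1926/115 -4/115; -1926/115 3064/115 886/115; -4/115 886/115 774/115]

x' = [-768/115, 717/115, 258/115]
P' = [2114/115 -1926/115 -4/115; -1926/115 3064/115 886/115; -4/115 886/115 774/115]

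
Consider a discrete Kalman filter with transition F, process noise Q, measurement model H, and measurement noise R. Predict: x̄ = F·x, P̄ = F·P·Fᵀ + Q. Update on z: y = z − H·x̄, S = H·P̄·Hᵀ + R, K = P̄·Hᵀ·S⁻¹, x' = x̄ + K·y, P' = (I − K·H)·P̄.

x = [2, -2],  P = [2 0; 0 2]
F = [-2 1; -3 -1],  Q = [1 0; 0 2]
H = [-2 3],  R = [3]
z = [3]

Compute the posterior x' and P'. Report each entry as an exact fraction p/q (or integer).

x̄ = F·x = [-6, -4]
P̄ = F·P·Fᵀ + Q = [11 10; 10 22]
y = z − H·x̄ = [3]
S = H·P̄·Hᵀ + R = [125]
K = P̄·Hᵀ·S⁻¹ = [8/125; 46/125]
x' = x̄ + K·y = [-726/125, -362/125]
P' = (I − K·H)·P̄ = [1311/125 882/125; 882/125 634/125]

x' = [-726/125, -362/125]
P' = [1311/125 882/125; 882/125 634/125]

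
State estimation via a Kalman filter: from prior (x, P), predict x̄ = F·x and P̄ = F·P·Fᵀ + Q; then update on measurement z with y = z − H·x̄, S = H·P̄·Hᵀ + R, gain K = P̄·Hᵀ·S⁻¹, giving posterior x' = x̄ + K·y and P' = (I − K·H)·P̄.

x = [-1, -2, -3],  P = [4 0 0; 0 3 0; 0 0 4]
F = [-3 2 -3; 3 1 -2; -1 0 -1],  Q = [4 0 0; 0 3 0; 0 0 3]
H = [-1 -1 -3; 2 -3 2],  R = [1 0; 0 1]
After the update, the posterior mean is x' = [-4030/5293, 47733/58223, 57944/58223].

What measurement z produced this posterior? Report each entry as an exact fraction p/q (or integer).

x̄ = F·x = [8, 1, 4]
P̄ = F·P·Fᵀ + Q = [88 -6 24; -6 58 -4; 24 -4 11]
S = H·P̄·Hᵀ + R = [354 -294; -294 1231]
K = P̄·Hᵀ·S⁻¹ = [-5383/15879 612/5293; -53138/174669 -13406/58223; -41135/349338 2241/58223]
x' − x̄ = [-46374/5293, -10490/58223, -174948/58223] = K·y
y = (KᵀK)⁻¹·Kᵀ·(x' − x̄) = [18, -23]
z = y + H·x̄ = [18, -23] + [-21, 21] = [-3, -2]

z = [-3, -2]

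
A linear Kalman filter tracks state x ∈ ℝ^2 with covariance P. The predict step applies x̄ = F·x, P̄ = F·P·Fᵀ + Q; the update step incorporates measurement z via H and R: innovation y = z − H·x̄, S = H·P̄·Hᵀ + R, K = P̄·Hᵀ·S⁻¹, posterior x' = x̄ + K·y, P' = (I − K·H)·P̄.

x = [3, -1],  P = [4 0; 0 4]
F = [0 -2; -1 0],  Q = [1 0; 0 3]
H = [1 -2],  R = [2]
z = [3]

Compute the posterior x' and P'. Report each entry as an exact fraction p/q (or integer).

x̄ = F·x = [2, -3]
P̄ = F·P·Fᵀ + Q = [17 0; 0 7]
y = z − H·x̄ = [-5]
S = H·P̄·Hᵀ + R = [47]
K = P̄·Hᵀ·S⁻¹ = [17/47; -14/47]
x' = x̄ + K·y = [9/47, -71/47]
P' = (I − K·H)·P̄ = [510/47 238/47; 238/47 133/47]

x' = [9/47, -71/47]
P' = [510/47 238/47; 238/47 133/47]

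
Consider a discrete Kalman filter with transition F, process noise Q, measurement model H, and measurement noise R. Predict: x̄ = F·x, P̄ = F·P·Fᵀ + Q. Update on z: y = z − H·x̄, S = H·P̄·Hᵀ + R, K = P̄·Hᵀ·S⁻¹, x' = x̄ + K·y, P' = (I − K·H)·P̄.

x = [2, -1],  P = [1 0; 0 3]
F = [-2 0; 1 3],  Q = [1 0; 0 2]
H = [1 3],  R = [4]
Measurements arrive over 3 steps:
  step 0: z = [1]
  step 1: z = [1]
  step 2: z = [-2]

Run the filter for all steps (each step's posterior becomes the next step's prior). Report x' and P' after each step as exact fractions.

step 0: x̄ = F·x = [-4, -1]
step 0: P̄ = F·P·Fᵀ + Q = [5 -2; -2 30]
step 0: y = z − H·x̄ = [8]
step 0: S = H·P̄·Hᵀ + R = [267]
step 0: K = P̄·Hᵀ·S⁻¹ = [-1/267; 88/267]
step 0: x' = x̄ + K·y = [-1076/267, 437/267]
step 0: P' = (I − K·H)·P̄ = [1334/267 -446/267; -446/267 266/267]
step 1: x̄ = F·x = [2152/267, 235/267]
step 1: P̄ = F·P·Fᵀ + Q = [5603/267 8/267; 8/267 1586/267]
step 1: y = z − H·x̄ = [-2590/267]
step 1: S = H·P̄·Hᵀ + R = [20993/267]
step 1: K = P̄·Hᵀ·S⁻¹ = [5627/20993; 4766/20993]
step 1: x' = x̄ + K·y = [16374/2999, -3965/2999]
step 1: P' = (I − K·H)·P̄ = [321950/20993 -99814/20993; -99814/20993 39626/20993]
step 2: x̄ = F·x = [-32748/2999, 4479/2999]
step 2: P̄ = F·P·Fᵀ + Q = [1308793/20993 -45016/20993; -45016/20993 121686/20993]
step 2: y = z − H·x̄ = [13313/2999]
step 2: S = H·P̄·Hᵀ + R = [2217843/20993]
step 2: K = P̄·Hᵀ·S⁻¹ = [1173745/2217843; 320042/2217843]
step 2: x' = x̄ + K·y = [-19007621/2217843, 4733057/2217843]
step 2: P' = (I − K·H)·P̄ = [72644218/2217843 -22649746/2217843; -22649746/2217843 7976638/2217843]

step 0: x' = [-1076/267, 437/267], P' = [1334/267 -446/267; -446/267 266/267]
step 1: x' = [16374/2999, -3965/2999], P' = [321950/20993 -99814/20993; -99814/20993 39626/20993]
step 2: x' = [-19007621/2217843, 4733057/2217843], P' = [72644218/2217843 -22649746/2217843; -22649746/2217843 7976638/2217843]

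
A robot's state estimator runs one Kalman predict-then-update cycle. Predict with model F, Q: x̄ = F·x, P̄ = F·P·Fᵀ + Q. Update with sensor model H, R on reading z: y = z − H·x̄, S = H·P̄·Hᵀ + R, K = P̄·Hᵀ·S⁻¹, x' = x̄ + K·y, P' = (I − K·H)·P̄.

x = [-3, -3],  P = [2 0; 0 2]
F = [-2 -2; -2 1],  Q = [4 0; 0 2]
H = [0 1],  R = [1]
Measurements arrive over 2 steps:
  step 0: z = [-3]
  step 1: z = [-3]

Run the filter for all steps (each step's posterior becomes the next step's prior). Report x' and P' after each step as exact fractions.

step 0: x̄ = F·x = [12, 3]
step 0: P̄ = F·P·Fᵀ + Q = [20 4; 4 12]
step 0: y = z − H·x̄ = [-6]
step 0: S = H·P̄·Hᵀ + R = [13]
step 0: K = P̄·Hᵀ·S⁻¹ = [4/13; 12/13]
step 0: x' = x̄ + K·y = [132/13, -33/13]
step 0: P' = (I − K·H)·P̄ = [244/13 4/13; 4/13 12/13]
step 1: x̄ = F·x = [-198/13, -297/13]
step 1: P̄ = F·P·Fᵀ + Q = [1108/13 960/13; 960/13 998/13]
step 1: y = z − H·x̄ = [258/13]
step 1: S = H·P̄·Hᵀ + R = [1011/13]
step 1: K = P̄·Hᵀ·S⁻¹ = [320/337; 998/1011]
step 1: x' = x̄ + K·y = [1218/337, -1097/337]
step 1: P' = (I − K·H)·P̄ = [5092/337 320/337; 320/337 998/1011]

step 0: x' = [132/13, -33/13], P' = [244/13 4/13; 4/13 12/13]
step 1: x' = [1218/337, -1097/337], P' = [5092/337 320/337; 320/337 998/1011]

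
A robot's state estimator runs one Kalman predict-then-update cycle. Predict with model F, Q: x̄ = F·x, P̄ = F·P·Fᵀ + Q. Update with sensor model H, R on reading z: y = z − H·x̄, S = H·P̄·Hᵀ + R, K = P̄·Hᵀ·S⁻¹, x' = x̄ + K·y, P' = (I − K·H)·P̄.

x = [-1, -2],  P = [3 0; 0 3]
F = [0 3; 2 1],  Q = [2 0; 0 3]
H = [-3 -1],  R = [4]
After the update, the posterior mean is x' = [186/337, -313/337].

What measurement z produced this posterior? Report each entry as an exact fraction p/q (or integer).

x̄ = F·x = [-6, -4]
P̄ = F·P·Fᵀ + Q = [29 9; 9 18]
S = H·P̄·Hᵀ + R = [337]
K = P̄·Hᵀ·S⁻¹ = [-96/337; -45/337]
x' − x̄ = [2208/337, 1035/337] = K·y
y = (KᵀK)⁻¹·Kᵀ·(x' − x̄) = [-23]
z = y + H·x̄ = [-23] + [22] = [-1]

z = [-1]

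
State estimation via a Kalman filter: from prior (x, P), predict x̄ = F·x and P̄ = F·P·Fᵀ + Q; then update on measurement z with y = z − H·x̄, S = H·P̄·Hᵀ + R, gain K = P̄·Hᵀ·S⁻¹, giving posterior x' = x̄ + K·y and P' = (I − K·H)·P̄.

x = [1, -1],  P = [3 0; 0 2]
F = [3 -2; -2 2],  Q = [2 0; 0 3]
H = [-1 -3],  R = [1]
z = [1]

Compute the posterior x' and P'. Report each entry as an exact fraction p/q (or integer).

x̄ = F·x = [5, -4]
P̄ = F·P·Fᵀ + Q = [37 -26; -26 23]
y = z − H·x̄ = [-6]
S = H·P̄·Hᵀ + R = [89]
K = P̄·Hᵀ·S⁻¹ = [41/89; -43/89]
x' = x̄ + K·y = [199/89, -98/89]
P' = (I − K·H)·P̄ = [1612/89 -551/89; -551/89 198/89]

x' = [199/89, -98/89]
P' = [1612/89 -551/89; -551/89 198/89]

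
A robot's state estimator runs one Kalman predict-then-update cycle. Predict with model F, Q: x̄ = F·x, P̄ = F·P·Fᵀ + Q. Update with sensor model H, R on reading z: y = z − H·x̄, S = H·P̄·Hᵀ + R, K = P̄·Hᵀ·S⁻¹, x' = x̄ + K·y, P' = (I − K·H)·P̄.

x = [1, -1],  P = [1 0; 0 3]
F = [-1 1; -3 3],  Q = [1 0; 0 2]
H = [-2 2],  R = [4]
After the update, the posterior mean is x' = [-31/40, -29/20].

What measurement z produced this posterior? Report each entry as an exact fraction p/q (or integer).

z = [-1]

x̄ = F·x = [-2, -6]
P̄ = F·P·Fᵀ + Q = [5 12; 12 38]
S = H·P̄·Hᵀ + R = [80]
K = P̄·Hᵀ·S⁻¹ = [7/40; 13/20]
x' − x̄ = [49/40, 91/20] = K·y
y = (KᵀK)⁻¹·Kᵀ·(x' − x̄) = [7]
z = y + H·x̄ = [7] + [-8] = [-1]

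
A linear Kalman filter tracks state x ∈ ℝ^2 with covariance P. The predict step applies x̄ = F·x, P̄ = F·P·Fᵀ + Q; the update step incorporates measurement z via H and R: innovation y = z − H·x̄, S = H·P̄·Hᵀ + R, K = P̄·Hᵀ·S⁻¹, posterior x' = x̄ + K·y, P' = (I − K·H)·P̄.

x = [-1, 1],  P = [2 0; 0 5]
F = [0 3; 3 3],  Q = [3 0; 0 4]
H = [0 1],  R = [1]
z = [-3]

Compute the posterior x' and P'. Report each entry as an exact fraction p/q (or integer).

x̄ = F·x = [3, 0]
P̄ = F·P·Fᵀ + Q = [48 45; 45 67]
y = z − H·x̄ = [-3]
S = H·P̄·Hᵀ + R = [68]
K = P̄·Hᵀ·S⁻¹ = [45/68; 67/68]
x' = x̄ + K·y = [69/68, -201/68]
P' = (I − K·H)·P̄ = [1239/68 45/68; 45/68 67/68]

x' = [69/68, -201/68]
P' = [1239/68 45/68; 45/68 67/68]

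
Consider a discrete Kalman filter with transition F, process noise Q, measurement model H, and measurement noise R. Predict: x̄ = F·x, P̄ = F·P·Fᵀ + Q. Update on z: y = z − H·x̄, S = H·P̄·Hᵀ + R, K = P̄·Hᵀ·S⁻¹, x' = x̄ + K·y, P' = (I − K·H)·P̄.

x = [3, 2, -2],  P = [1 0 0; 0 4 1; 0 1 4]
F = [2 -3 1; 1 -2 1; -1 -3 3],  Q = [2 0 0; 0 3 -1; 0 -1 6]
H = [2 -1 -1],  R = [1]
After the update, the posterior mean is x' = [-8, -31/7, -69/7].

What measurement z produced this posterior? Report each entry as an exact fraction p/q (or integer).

z = [-2]

x̄ = F·x = [-2, -3, -15]
P̄ = F·P·Fᵀ + Q = [40 25 34; 25 20 25; 34 25 61]
S = H·P̄·Hᵀ + R = [56]
K = P̄·Hᵀ·S⁻¹ = [3/8; 5/56; -9/28]
x' − x̄ = [-6, -10/7, 36/7] = K·y
y = (KᵀK)⁻¹·Kᵀ·(x' − x̄) = [-16]
z = y + H·x̄ = [-16] + [14] = [-2]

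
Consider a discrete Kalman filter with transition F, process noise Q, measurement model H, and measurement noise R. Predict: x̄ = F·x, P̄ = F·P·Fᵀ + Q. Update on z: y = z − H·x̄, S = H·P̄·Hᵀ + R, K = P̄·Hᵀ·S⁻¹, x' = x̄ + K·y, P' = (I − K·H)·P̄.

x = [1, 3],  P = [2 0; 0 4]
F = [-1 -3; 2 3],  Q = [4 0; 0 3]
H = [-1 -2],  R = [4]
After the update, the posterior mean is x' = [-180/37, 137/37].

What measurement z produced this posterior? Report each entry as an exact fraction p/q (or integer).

x̄ = F·x = [-10, 11]
P̄ = F·P·Fᵀ + Q = [42 -40; -40 47]
S = H·P̄·Hᵀ + R = [74]
K = P̄·Hᵀ·S⁻¹ = [19/37; -27/37]
x' − x̄ = [190/37, -270/37] = K·y
y = (KᵀK)⁻¹·Kᵀ·(x' − x̄) = [10]
z = y + H·x̄ = [10] + [-12] = [-2]

z = [-2]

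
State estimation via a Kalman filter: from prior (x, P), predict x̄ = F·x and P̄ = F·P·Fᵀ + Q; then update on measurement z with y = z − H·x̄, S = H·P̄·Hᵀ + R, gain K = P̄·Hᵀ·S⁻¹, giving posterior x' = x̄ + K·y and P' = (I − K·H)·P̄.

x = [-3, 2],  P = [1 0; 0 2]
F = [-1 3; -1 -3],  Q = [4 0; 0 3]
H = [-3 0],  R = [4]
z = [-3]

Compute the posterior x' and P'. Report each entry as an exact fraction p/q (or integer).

x̄ = F·x = [9, -3]
P̄ = F·P·Fᵀ + Q = [23 -17; -17 22]
y = z − H·x̄ = [24]
S = H·P̄·Hᵀ + R = [211]
K = P̄·Hᵀ·S⁻¹ = [-69/211; 51/211]
x' = x̄ + K·y = [243/211, 591/211]
P' = (I − K·H)·P̄ = [92/211 -68/211; -68/211 2041/211]

x' = [243/211, 591/211]
P' = [92/211 -68/211; -68/211 2041/211]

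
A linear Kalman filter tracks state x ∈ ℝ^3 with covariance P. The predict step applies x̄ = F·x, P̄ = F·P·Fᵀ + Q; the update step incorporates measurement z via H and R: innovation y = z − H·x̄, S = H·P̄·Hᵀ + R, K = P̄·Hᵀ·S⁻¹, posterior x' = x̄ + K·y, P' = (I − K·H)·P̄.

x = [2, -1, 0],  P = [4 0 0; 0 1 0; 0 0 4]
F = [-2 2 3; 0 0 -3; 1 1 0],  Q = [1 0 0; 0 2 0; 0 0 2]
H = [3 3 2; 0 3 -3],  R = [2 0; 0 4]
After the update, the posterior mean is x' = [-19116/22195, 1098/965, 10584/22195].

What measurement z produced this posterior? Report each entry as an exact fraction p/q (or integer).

x̄ = F·x = [-6, 0, 1]
P̄ = F·P·Fᵀ + Q = [57 -36 -6; -36 38 0; -6 0 7]
S = H·P̄·Hᵀ + R = [165 30; 30 409]
K = P̄·Hᵀ·S⁻¹ = [7853/22195 -1092/4439; -14/965 54/193; -1006/66585 -223/4439]
x' − x̄ = [114054/22195, 1098/965, -11611/22195] = K·y
y = (KᵀK)⁻¹·Kᵀ·(x' − x̄) = [18, 5]
z = y + H·x̄ = [18, 5] + [-16, -3] = [2, 2]

z = [2, 2]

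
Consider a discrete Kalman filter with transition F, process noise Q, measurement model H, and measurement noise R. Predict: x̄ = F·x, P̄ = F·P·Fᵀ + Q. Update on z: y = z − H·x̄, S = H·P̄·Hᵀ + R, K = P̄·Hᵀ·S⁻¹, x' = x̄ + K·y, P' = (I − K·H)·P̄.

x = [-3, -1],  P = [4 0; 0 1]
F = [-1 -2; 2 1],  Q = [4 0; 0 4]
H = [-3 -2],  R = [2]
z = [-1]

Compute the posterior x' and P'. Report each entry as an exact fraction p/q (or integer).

x' = [5, -7]
P' = [316/37 -466/37; -466/37 705/37]

x̄ = F·x = [5, -7]
P̄ = F·P·Fᵀ + Q = [12 -10; -10 21]
y = z − H·x̄ = [0]
S = H·P̄·Hᵀ + R = [74]
K = P̄·Hᵀ·S⁻¹ = [-8/37; -6/37]
x' = x̄ + K·y = [5, -7]
P' = (I − K·H)·P̄ = [316/37 -466/37; -466/37 705/37]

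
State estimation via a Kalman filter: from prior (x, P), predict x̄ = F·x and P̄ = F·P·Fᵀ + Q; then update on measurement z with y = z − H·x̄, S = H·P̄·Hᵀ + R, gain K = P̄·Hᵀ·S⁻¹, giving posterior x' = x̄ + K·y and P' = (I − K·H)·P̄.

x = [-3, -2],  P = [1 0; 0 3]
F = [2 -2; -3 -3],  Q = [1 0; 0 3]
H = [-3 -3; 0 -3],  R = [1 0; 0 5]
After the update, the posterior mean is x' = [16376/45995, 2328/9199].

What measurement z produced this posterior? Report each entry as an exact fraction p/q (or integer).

x̄ = F·x = [-2, 15]
P̄ = F·P·Fᵀ + Q = [17 12; 12 39]
S = H·P̄·Hᵀ + R = [721 459; 459 356]
K = P̄·Hᵀ·S⁻¹ = [-14448/45995 13977/45995; -153/9199 -2826/9199]
x' − x̄ = [108366/45995, -135657/9199] = K·y
y = (KᵀK)⁻¹·Kᵀ·(x' − x̄) = [37, 46]
z = y + H·x̄ = [37, 46] + [-39, -45] = [-2, 1]

z = [-2, 1]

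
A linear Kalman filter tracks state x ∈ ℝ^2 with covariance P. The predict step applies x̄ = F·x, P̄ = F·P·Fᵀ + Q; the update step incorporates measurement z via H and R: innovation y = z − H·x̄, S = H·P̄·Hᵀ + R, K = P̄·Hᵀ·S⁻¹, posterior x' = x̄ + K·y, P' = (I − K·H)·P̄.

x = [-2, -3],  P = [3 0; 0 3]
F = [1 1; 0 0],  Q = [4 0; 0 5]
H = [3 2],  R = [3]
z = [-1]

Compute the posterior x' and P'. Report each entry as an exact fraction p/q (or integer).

x̄ = F·x = [-5, 0]
P̄ = F·P·Fᵀ + Q = [10 0; 0 5]
y = z − H·x̄ = [14]
S = H·P̄·Hᵀ + R = [113]
K = P̄·Hᵀ·S⁻¹ = [30/113; 10/113]
x' = x̄ + K·y = [-145/113, 140/113]
P' = (I − K·H)·P̄ = [230/113 -300/113; -300/113 465/113]

x' = [-145/113, 140/113]
P' = [230/113 -300/113; -300/113 465/113]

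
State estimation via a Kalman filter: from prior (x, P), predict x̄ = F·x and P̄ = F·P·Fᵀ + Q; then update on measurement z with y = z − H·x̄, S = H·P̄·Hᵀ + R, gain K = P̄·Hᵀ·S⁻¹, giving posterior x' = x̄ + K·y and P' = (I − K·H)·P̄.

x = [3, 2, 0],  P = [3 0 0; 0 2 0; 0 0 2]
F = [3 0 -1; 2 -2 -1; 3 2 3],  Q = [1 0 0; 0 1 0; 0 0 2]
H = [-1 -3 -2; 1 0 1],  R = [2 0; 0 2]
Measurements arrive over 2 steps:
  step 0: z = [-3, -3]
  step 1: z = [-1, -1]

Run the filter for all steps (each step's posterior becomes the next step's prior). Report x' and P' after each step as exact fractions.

step 0: x̄ = F·x = [9, 2, 13]
step 0: P̄ = F·P·Fᵀ + Q = [30 20 21; 20 23 4; 21 4 55]
step 0: y = z − H·x̄ = [38, -25]
step 0: S = H·P̄·Hᵀ + R = [711 -275; -275 129]
step 0: K = P̄·Hᵀ·S⁻¹ = [-231/1238 -3/1238; -5913/16094 -9611/16094; 2453/16094 14711/16094]
step 0: x' = x̄ + K·y = [2439/1238, 47769/16094, -65339/16094]
step 0: P' = (I − K·H)·P̄ = [6801/1238 2425/1238 -6807/1238; 2425/1238 27265/16094 -50747/16094; -6807/1238 -50747/16094 117913/16094]
step 1: x̄ = F·x = [80230/8047, 2555/1238, -2679/8047]
step 1: P̄ = F·P·Fᵀ + Q = [730335/8047 30777/619 100838/8047; 30777/619 38115/1238 5582/619; 100838/8047 5582/619 87340/8047]
step 1: y = z − H·x̄ = [233295/16094, -85598/8047]
step 1: S = H·P̄·Hᵀ + R = [14000533/16094 -2625530/8047; -2625530/8047 1035445/8047]
step 1: K = P̄·Hᵀ·S⁻¹ = [-1273728/17645491 54673327/88227455; -4630005/17645491 -18425777/88227455; -826696/17645491 5553062/88227455]
step 1: x' = x̄ + K·y = [205750632/88227455, 42507093/88227455, -148359943/88227455]
step 1: P' = (I − K·H)·P̄ = [672631402/88227455 155558458/88227455 -563284748/88227455; 155558458/88227455 91853872/88227455 -192410012/88227455; -563284748/88227455 -192410012/88227455 574390872/88227455]

step 0: x' = [2439/1238, 47769/16094, -65339/16094], P' = [6801/1238 2425/1238 -6807/1238; 2425/1238 27265/16094 -50747/16094; -6807/1238 -50747/16094 117913/16094]
step 1: x' = [205750632/88227455, 42507093/88227455, -148359943/88227455], P' = [672631402/88227455 155558458/88227455 -563284748/88227455; 155558458/88227455 91853872/88227455 -192410012/88227455; -563284748/88227455 -192410012/88227455 574390872/88227455]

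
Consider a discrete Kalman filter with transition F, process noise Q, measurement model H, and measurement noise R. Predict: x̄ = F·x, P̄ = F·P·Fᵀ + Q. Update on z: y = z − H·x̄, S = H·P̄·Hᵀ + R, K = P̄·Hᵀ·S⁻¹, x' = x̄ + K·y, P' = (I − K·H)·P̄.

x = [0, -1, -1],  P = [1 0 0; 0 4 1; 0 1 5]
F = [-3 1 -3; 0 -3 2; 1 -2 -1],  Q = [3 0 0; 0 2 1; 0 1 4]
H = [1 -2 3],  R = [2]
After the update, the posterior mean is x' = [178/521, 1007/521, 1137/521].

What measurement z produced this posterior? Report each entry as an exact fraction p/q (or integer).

x̄ = F·x = [2, 1, 3]
P̄ = F·P·Fᵀ + Q = [55 -31 9; -31 46 14; 9 14 30]
S = H·P̄·Hᵀ + R = [521]
K = P̄·Hᵀ·S⁻¹ = [144/521; -81/521; 71/521]
x' − x̄ = [-864/521, 486/521, -426/521] = K·y
y = (KᵀK)⁻¹·Kᵀ·(x' − x̄) = [-6]
z = y + H·x̄ = [-6] + [9] = [3]

z = [3]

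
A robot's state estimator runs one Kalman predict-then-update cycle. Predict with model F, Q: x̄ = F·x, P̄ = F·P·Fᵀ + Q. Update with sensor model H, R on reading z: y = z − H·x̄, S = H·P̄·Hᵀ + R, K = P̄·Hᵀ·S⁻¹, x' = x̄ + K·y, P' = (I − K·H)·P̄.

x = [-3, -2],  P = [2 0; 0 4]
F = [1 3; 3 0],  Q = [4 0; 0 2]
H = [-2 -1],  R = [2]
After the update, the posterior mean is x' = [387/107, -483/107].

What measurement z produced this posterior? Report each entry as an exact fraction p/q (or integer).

z = [-3]

x̄ = F·x = [-9, -9]
P̄ = F·P·Fᵀ + Q = [42 6; 6 20]
S = H·P̄·Hᵀ + R = [214]
K = P̄·Hᵀ·S⁻¹ = [-45/107; -16/107]
x' − x̄ = [1350/107, 480/107] = K·y
y = (KᵀK)⁻¹·Kᵀ·(x' − x̄) = [-30]
z = y + H·x̄ = [-30] + [27] = [-3]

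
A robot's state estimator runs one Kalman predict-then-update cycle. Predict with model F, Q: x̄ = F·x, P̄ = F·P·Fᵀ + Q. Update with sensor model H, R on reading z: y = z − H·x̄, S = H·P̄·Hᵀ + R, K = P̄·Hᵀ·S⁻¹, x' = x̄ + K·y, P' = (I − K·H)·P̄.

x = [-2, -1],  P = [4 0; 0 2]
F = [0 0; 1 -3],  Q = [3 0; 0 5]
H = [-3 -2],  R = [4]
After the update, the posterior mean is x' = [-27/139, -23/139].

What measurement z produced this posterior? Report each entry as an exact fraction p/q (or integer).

z = [1]

x̄ = F·x = [0, 1]
P̄ = F·P·Fᵀ + Q = [3 0; 0 27]
S = H·P̄·Hᵀ + R = [139]
K = P̄·Hᵀ·S⁻¹ = [-9/139; -54/139]
x' − x̄ = [-27/139, -162/139] = K·y
y = (KᵀK)⁻¹·Kᵀ·(x' − x̄) = [3]
z = y + H·x̄ = [3] + [-2] = [1]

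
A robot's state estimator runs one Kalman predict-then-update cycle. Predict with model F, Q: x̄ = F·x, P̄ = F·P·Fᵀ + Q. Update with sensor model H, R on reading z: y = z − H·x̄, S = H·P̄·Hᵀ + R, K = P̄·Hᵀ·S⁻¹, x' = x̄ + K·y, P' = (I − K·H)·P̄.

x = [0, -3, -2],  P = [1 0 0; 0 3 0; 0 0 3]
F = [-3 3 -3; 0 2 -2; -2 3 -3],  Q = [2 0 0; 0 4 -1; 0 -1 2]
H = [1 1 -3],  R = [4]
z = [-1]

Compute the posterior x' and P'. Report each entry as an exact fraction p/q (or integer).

x̄ = F·x = [-3, -2, -3]
P̄ = F·P·Fᵀ + Q = [65 36 60; 36 28 35; 60 35 60]
y = z − H·x̄ = [-5]
S = H·P̄·Hᵀ + R = [139]
K = P̄·Hᵀ·S⁻¹ = [-79/139; -41/139; -85/139]
x' = x̄ + K·y = [-22/139, -73/139, 8/139]
P' = (I − K·H)·P̄ = [2794/139 1765/139 1625/139; 1765/139 2211/139 1380/139; 1625/139 1380/139 1115/139]

x' = [-22/139, -73/139, 8/139]
P' = [2794/139 1765/139 1625/139; 1765/139 2211/139 1380/139; 1625/139 1380/139 1115/139]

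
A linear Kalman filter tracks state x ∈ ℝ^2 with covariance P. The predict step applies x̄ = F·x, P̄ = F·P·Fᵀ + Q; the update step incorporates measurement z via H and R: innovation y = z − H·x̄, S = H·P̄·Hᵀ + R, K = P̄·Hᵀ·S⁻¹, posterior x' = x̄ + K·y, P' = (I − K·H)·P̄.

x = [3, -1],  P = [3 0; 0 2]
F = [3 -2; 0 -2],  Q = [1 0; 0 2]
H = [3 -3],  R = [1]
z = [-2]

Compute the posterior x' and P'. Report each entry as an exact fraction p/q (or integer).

x̄ = F·x = [11, 2]
P̄ = F·P·Fᵀ + Q = [36 8; 8 10]
y = z − H·x̄ = [-29]
S = H·P̄·Hᵀ + R = [271]
K = P̄·Hᵀ·S⁻¹ = [84/271; -6/271]
x' = x̄ + K·y = [545/271, 716/271]
P' = (I − K·H)·P̄ = [2700/271 2672/271; 2672/271 2674/271]

x' = [545/271, 716/271]
P' = [2700/271 2672/271; 2672/271 2674/271]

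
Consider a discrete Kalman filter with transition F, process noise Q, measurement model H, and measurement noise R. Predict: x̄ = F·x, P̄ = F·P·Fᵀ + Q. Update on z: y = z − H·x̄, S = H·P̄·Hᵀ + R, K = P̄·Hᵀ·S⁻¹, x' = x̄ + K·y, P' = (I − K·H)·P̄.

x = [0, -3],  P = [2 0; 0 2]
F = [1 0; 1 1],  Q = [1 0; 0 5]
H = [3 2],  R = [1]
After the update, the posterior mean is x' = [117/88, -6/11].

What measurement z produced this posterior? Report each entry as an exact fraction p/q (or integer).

z = [3]

x̄ = F·x = [0, -3]
P̄ = F·P·Fᵀ + Q = [3 2; 2 9]
S = H·P̄·Hᵀ + R = [88]
K = P̄·Hᵀ·S⁻¹ = [13/88; 3/11]
x' − x̄ = [117/88, 27/11] = K·y
y = (KᵀK)⁻¹·Kᵀ·(x' − x̄) = [9]
z = y + H·x̄ = [9] + [-6] = [3]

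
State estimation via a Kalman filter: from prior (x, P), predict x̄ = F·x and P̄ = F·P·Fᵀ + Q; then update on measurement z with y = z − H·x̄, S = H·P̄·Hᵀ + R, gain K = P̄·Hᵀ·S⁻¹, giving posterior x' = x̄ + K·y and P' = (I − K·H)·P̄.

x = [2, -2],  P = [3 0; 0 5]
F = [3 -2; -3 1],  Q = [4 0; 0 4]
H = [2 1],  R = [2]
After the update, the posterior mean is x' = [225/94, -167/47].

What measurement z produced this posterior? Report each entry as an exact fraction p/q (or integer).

x̄ = F·x = [10, -8]
P̄ = F·P·Fᵀ + Q = [51 -37; -37 36]
S = H·P̄·Hᵀ + R = [94]
K = P̄·Hᵀ·S⁻¹ = [65/94; -19/47]
x' − x̄ = [-715/94, 209/47] = K·y
y = (KᵀK)⁻¹·Kᵀ·(x' − x̄) = [-11]
z = y + H·x̄ = [-11] + [12] = [1]

z = [1]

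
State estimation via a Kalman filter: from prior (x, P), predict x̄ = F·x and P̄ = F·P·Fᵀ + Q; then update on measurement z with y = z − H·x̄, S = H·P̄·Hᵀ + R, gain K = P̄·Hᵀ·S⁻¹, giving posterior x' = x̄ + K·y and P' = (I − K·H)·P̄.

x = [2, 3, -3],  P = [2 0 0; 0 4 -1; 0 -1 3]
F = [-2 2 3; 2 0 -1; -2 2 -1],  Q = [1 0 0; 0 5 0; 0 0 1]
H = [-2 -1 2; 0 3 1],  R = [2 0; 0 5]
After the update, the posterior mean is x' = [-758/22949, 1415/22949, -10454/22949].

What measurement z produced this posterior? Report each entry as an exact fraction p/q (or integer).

z = [-1, -1]

x̄ = F·x = [-7, 7, 5]
P̄ = F·P·Fᵀ + Q = [40 -15 11; -15 16 -3; 11 -3 32]
S = H·P̄·Hᵀ + R = [170 69; 69 163]
K = P̄·Hᵀ·S⁻¹ = [-4663/22949 -2813/22949; -1801/22949 7098/22949; 5748/22949 805/22949]
x' − x̄ = [159885/22949, -159228/22949, -125199/22949] = K·y
y = (KᵀK)⁻¹·Kᵀ·(x' − x̄) = [-18, -27]
z = y + H·x̄ = [-18, -27] + [17, 26] = [-1, -1]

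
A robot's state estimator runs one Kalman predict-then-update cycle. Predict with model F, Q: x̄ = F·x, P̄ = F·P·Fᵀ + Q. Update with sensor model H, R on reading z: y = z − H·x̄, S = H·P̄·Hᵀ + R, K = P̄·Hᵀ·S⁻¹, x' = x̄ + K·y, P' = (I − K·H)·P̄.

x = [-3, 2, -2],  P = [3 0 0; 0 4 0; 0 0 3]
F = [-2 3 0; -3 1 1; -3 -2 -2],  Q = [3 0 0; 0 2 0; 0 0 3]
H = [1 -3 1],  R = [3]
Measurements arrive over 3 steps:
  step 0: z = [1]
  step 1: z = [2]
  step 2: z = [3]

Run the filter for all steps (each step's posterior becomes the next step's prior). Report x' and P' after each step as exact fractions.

step 0: x̄ = F·x = [12, 9, 9]
step 0: P̄ = F·P·Fᵀ + Q = [51 30 -6; 30 36 13; -6 13 58]
step 0: y = z − H·x̄ = [7]
step 0: S = H·P̄·Hᵀ + R = [166]
step 0: K = P̄·Hᵀ·S⁻¹ = [-45/166; -65/166; 13/166]
step 0: x' = x̄ + K·y = [1677/166, 1039/166, 1585/166]
step 0: P' = (I − K·H)·P̄ = [6441/166 2055/166 -411/166; 2055/166 1751/166 3003/166; -411/166 3003/166 9459/166]
step 1: x̄ = F·x = [-237/166, -29/2, -10279/166]
step 1: P̄ = F·P·Fᵀ + Q = [17361/166 375/2 -1797/166; 375/2 791/2 343/2; -1797/166 343/2 147059/166]
step 1: y = z − H·x̄ = [3627/166]
step 1: S = H·P̄·Hᵀ + R = [394637/166]
step 1: K = P̄·Hᵀ·S⁻¹ = [-77811/394637; -137365/394637; 59855/394637]
step 1: x' = x̄ + K·y = [-2263551/394637, -8723579/394637, -23128793/394637]
step 1: P' = (I − K·H)·P̄ = [4799646/394637 9605835/394637 23784426/394637; 9605835/394637 42409396/394637 117210258/394637; 23784426/394637 117210258/394637 328025913/394637]
step 2: x̄ = F·x = [-21643635/394637, -25061719/394637, 70495397/394637]
step 2: P̄ = F·P·Fᵀ + Q = [286797039/394637 354423801/394637 -881811519/394637; 354423801/394637 448500347/394637 -1066344053/394637; -881811519/394637 -1066344053/394637 2864487157/394637]
step 2: y = z − H·x̄ = [-122853008/394637]
step 2: S = H·P̄·Hᵀ + R = [9696869704/394637]
step 2: K = P̄·Hᵀ·S⁻¹ = [-1658285883/9696869704; -2057421293/9696869704; 5181707797/9696869704]
step 2: x' = x̄ + K·y = [-1948024281/1212108713, 3085167783/1212108713, 14885923647/1212108713]
step 2: P' = (I − K·H)·P̄ = [78860950491/9696869704 63371485005/9696869704 106278646875/9696869704; 63371485005/9696869704 294110917547/9696869704 812789003757/9696869704; 106278646875/9696869704 812789003757/9696869704 2347633487787/9696869704]

step 0: x' = [1677/166, 1039/166, 1585/166], P' = [6441/166 2055/166 -411/166; 2055/166 1751/166 3003/166; -411/166 3003/166 9459/166]
step 1: x' = [-2263551/394637, -8723579/394637, -23128793/394637], P' = [4799646/394637 9605835/394637 23784426/394637; 9605835/394637 42409396/394637 117210258/394637; 23784426/394637 117210258/394637 328025913/394637]
step 2: x' = [-1948024281/1212108713, 3085167783/1212108713, 14885923647/1212108713], P' = [78860950491/9696869704 63371485005/9696869704 106278646875/9696869704; 63371485005/9696869704 294110917547/9696869704 812789003757/9696869704; 106278646875/9696869704 812789003757/9696869704 2347633487787/9696869704]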